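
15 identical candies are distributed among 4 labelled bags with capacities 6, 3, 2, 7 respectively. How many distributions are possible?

19

By stars and bars, unrestricted non-negative solutions to x_1+…+x_4 = 15 number C(15+3,3) = 816.
Subtract solutions that violate a single cap (substitute x_i' = x_i − (cap_i+1)): x_1 ≥ 7 gives C(11,3) = 165; x_2 ≥ 4 gives C(14,3) = 364; x_3 ≥ 3 gives C(15,3) = 455; x_4 ≥ 8 gives C(10,3) = 120. Together 1104.
Add back pairs where two caps are both exceeded: 35 + 56 + 1 + 165 + 20 + 35 = 312.
Subtract triples: 4 + 0 + 0 + 1 = 5.
By inclusion–exclusion the count is 816 − 1104 + 312 − 5 = 19.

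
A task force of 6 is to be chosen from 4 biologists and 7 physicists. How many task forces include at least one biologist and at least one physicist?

455

Unrestricted: C(11,6) = 462 ways to pick any 6 of the 11.
Selections missing a whole group: no biologists → C(7,6) = 7; no physicists → C(4,6) = 0.
Both groups omitted at once is impossible, so 462 − 7 = 455.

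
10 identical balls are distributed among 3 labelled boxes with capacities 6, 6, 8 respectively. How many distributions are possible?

Ignoring the caps, the number of non-negative solutions to x_1+…+x_3 = 10 is C(12,2) = 66.
Subtract solutions that violate a single cap (substitute x_i' = x_i − (cap_i+1)): x_1 ≥ 7 gives C(5,2) = 10; x_2 ≥ 7 gives C(5,2) = 10; x_3 ≥ 9 gives C(3,2) = 3. Together 23.
No two caps can be exceeded simultaneously, so the pair terms are all 0.
By inclusion–exclusion the count is 66 − 23 + 0 = 43.

43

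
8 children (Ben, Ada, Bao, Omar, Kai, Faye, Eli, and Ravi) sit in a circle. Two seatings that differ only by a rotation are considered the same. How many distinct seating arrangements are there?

Fix one person's seat to break rotational symmetry; the remaining 7 people can be arranged in (7)! = 5040 ways.

5040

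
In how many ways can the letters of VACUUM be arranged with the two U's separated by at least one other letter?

There are 6!/(2!) = 360 arrangements of VACUUM in total.
If the two U's are adjacent, glue them into one block, leaving 5 items to arrange: (5)! = 120 ways.
Subtracting, 360 − 120 = 240 arrangements keep the U's apart.

240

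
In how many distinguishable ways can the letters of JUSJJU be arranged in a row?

60

The 6 letters of JUSJJU have repeats: J appearing 3 times and U appearing twice.
The number of distinct arrangements is 6!/(3!·2!) = 720/12 = 60.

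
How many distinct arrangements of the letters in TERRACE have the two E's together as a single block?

Treat the 2 copies of E as a single block. The multiset to arrange is then {EE, A, C, R, R, T}, 6 items in all.
That gives (6)!/(2!) = 360 arrangements.

360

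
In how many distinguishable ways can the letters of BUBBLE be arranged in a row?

120

Letter multiplicities in BUBBLE: B×3, E×1, L×1, U×1.
The number of distinct arrangements is 6!/(3!) = 720/6 = 120.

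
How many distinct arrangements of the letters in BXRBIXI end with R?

Fix R in the last position and arrange the remaining 6 letters.
Those 6 letters have B appearing twice, I appearing twice, and X appearing twice, giving (6)!/(2!·2!·2!) = 90.

90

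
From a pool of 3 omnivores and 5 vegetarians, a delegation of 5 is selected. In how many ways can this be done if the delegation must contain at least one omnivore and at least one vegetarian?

With no constraint there are C(8,5) = 56 possible selections.
Selections missing a whole group: no omnivores → C(5,5) = 1; no vegetarians → C(3,5) = 0.
Both groups omitted at once is impossible, so 56 − 1 = 55.

55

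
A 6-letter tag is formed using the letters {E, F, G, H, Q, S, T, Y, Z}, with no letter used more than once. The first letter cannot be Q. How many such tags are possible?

53760

The first letter has 9−1 = 8 choices (anything except Q).
The remaining 5 letters are filled from the other 8 symbols without repetition: 8 × 7 × 6 × 5 × 4 = 6720.
Total: 8 × 6720 = 53760.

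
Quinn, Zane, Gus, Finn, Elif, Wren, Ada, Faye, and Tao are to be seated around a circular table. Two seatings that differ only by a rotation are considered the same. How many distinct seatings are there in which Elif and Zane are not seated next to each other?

30240

Without the restriction there are (8)! = 40320 seatings.
Those with Elif next to Zane: fuse the pair into one unit and seat 8 units around a circle — 2·(7)! = 10080.
Subtracting, 40320 − 10080 = 30240.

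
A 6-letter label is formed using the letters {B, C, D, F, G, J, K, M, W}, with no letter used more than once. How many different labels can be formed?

60480

Choose and order 6 of the 9 symbols: the first letter has 9 options, the next 8, and so on down to 4.
That product is 9 × 8 × 7 × 6 × 5 × 4 = 60480.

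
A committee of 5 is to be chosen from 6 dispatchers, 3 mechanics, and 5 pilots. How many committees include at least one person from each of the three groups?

1365

Total 5-person selections from all 14: C(14,5) = 2002.
Selections missing a whole group: no dispatchers → C(8,5) = 56; no mechanics → C(11,5) = 462; no pilots → C(9,5) = 126.
Add back selections omitting two groups (i.e. drawn from a single group): C(6,5) + C(3,5) + C(5,5) = 7.
By inclusion–exclusion: 2002 − 644 + 7 = 1365.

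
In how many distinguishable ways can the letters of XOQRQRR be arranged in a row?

XOQRQRR has 7 letters with Q appearing twice and R appearing 3 times.
The number of distinct arrangements is 7!/(3!·2!) = 5040/12 = 420.

420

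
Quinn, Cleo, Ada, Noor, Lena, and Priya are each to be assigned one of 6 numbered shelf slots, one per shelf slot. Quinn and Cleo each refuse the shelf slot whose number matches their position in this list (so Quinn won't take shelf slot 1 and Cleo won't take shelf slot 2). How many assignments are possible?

Let Aᵢ (for i ∈ {1, 2}) be the placements that put person i in their forbidden shelf slot. Any j of these fix j positions, leaving (6−j)! ways to fill the rest, and there are C(2,j) ways to pick which j.
By inclusion–exclusion, the number of valid placements is Σ_{j=0}^{2} (−1)^j C(2,j)·(6−j)!.
Computing: 720 − 240 + 24 = 504.

504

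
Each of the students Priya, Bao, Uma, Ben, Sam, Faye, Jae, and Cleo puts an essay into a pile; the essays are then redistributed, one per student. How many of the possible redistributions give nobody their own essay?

14833

Count assignments avoiding every fixed point. For any j of the 8 students fixed to their own essay, the other 8−j can be arranged in (8−j)! ways.
By inclusion–exclusion this is Σ_{j=0}^{8} (−1)^j C(8,j)·(8−j)!.
Computing: 40320 − 40320 + 20160 − 6720 + 1680 − 336 + 56 − 8 + 1 = 14833.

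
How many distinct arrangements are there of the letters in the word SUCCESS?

SUCCESS has 7 letters with C appearing twice and S appearing 3 times.
Dividing 7! = 5040 by 3!·2! = 12 for the repeated letters gives 420.

420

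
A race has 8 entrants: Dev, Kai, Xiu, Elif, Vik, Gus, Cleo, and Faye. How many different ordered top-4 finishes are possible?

This is an ordered selection of 4 from 8: P(8,4).
That gives 8 × 7 × 6 × 5 = 1680.

1680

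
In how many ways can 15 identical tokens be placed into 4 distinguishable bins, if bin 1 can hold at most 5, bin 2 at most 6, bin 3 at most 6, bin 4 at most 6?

Without the upper bounds there are C(18,3) = 816 ways to split 15 among 4 bins.
Subtract solutions that violate a single cap (substitute x_i' = x_i − (cap_i+1)): x_1 ≥ 6 gives C(12,3) = 220; x_2 ≥ 7 gives C(11,3) = 165; x_3 ≥ 7 gives C(11,3) = 165; x_4 ≥ 7 gives C(11,3) = 165. Together 715.
Add back pairs where two caps are both exceeded: 10 + 10 + 10 + 4 + 4 + 4 = 42.
By inclusion–exclusion the count is 816 − 715 + 42 = 143.

143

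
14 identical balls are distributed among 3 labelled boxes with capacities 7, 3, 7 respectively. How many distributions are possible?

10

By stars and bars, unrestricted non-negative solutions to x_1+…+x_3 = 14 number C(14+2,2) = 120.
Subtract solutions that violate a single cap (substitute x_i' = x_i − (cap_i+1)): x_1 ≥ 8 gives C(8,2) = 28; x_2 ≥ 4 gives C(12,2) = 66; x_3 ≥ 8 gives C(8,2) = 28. Together 122.
Add back pairs where two caps are both exceeded: 6 + 0 + 6 = 12.
By inclusion–exclusion the count is 120 − 122 + 12 = 10.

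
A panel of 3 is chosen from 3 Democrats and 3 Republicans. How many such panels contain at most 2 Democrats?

19

Split by how many Democrats are chosen (0 through 2).
Sum: C(3,0)·C(3,3) + C(3,1)·C(3,2) + C(3,2)·C(3,1) = 1 + 9 + 9 = 19.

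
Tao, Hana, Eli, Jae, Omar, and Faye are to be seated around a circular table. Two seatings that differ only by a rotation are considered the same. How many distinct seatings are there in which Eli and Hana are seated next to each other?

48

Glue Eli and Hana into a block (2 internal orders). Seating 5 units around a circle gives (4)! arrangements.
So 2 × (4)! = 2 × 24 = 48.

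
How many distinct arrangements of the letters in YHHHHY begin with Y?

5

Fix Y in the first position and arrange the remaining 5 letters.
Those 5 letters have H appearing 4 times, giving (5)!/(4!) = 5.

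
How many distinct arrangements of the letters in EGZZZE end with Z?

Fix Z in the last position and arrange the remaining 5 letters.
Those 5 letters have E appearing twice and Z appearing twice, giving (5)!/(2!·2!) = 30.

30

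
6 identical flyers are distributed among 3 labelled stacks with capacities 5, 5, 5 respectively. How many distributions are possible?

By stars and bars, unrestricted non-negative solutions to x_1+…+x_3 = 6 number C(6+2,2) = 28.
Subtract solutions that violate a single cap (substitute x_i' = x_i − (cap_i+1)): x_1 ≥ 6 gives C(2,2) = 1; x_2 ≥ 6 gives C(2,2) = 1; x_3 ≥ 6 gives C(2,2) = 1. Together 3.
No two caps can be exceeded simultaneously, so the pair terms are all 0.
By inclusion–exclusion the count is 28 − 3 + 0 = 25.

25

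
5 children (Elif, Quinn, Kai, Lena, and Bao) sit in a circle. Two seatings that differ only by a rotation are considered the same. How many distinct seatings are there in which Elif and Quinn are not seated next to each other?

Without the restriction there are (4)! = 24 seatings.
Those with Elif next to Quinn: fuse the pair into one unit and seat 4 units around a circle — 2·(3)! = 12.
Subtracting, 24 − 12 = 12.

12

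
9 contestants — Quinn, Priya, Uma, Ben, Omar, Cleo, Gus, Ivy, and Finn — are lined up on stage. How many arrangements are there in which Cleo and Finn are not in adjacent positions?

There are 9! = 362880 arrangements in all. If Cleo and Finn are adjacent, merging them into one block gives 2·(8)! = 80640 arrangements.
So 362880 − 80640 = 282240 arrangements keep them apart.

282240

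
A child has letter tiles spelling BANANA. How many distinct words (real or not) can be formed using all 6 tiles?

The 6 letters of BANANA have repeats: A appearing 3 times and N appearing twice.
Dividing 6! = 720 by 3!·2! = 12 for the repeated letters gives 60.

60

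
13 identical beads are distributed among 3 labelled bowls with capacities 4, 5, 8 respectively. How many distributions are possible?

15

By stars and bars, unrestricted non-negative solutions to x_1+…+x_3 = 13 number C(13+2,2) = 105.
Subtract solutions that violate a single cap (substitute x_i' = x_i − (cap_i+1)): x_1 ≥ 5 gives C(10,2) = 45; x_2 ≥ 6 gives C(9,2) = 36; x_3 ≥ 9 gives C(6,2) = 15. Together 96.
Add back pairs where two caps are both exceeded: 6 + 0 + 0 = 6.
By inclusion–exclusion the count is 105 − 96 + 6 = 15.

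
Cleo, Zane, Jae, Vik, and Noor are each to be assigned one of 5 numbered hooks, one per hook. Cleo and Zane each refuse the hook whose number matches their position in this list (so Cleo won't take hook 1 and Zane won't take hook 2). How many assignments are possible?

Let Aᵢ (for i ∈ {1, 2}) be the placements that put person i in their forbidden hook. Any j of these fix j positions, leaving (5−j)! ways to fill the rest, and there are C(2,j) ways to pick which j.
By inclusion–exclusion, the number of valid placements is Σ_{j=0}^{2} (−1)^j C(2,j)·(5−j)!.
Computing: 120 − 48 + 6 = 78.

78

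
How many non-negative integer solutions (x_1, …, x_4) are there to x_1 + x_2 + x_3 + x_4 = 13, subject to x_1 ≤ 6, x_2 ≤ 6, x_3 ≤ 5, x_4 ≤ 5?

160

Ignoring the caps, the number of non-negative solutions to x_1+…+x_4 = 13 is C(16,3) = 560.
Subtract solutions that violate a single cap (substitute x_i' = x_i − (cap_i+1)): x_1 ≥ 7 gives C(9,3) = 84; x_2 ≥ 7 gives C(9,3) = 84; x_3 ≥ 6 gives C(10,3) = 120; x_4 ≥ 6 gives C(10,3) = 120. Together 408.
Add back pairs where two caps are both exceeded: 0 + 1 + 1 + 1 + 1 + 4 = 8.
By inclusion–exclusion the count is 560 − 408 + 8 = 160.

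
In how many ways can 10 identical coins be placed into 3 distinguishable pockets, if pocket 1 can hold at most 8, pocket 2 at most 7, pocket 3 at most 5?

42

Without the upper bounds there are C(12,2) = 66 ways to split 10 among 3 pockets.
Subtract solutions that violate a single cap (substitute x_i' = x_i − (cap_i+1)): x_1 ≥ 9 gives C(3,2) = 3; x_2 ≥ 8 gives C(4,2) = 6; x_3 ≥ 6 gives C(6,2) = 15. Together 24.
No two caps can be exceeded simultaneously, so the pair terms are all 0.
By inclusion–exclusion the count is 66 − 24 + 0 = 42.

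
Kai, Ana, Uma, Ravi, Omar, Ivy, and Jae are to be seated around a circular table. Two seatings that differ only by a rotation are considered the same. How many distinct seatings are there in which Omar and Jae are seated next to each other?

240

Treat {Omar, Jae} as one unit (2 internal orders) and seat the resulting 6 units around the table: (5)! circular arrangements.
So 2 × (5)! = 2 × 120 = 240.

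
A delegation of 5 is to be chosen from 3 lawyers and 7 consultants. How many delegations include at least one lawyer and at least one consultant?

231

With no constraint there are C(10,5) = 252 possible selections.
Selections missing a whole group: no lawyers → C(7,5) = 21; no consultants → C(3,5) = 0.
Both groups omitted at once is impossible, so 252 − 21 = 231.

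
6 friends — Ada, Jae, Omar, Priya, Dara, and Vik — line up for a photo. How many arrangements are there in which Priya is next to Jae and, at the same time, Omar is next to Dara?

96

Treat {Priya,Jae} as one block (2 orders) and {Omar,Dara} as another (2 orders).
That leaves 4 units to arrange: 2 × 2 × 4! = 4 × 24 = 96.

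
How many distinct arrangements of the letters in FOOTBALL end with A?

1260

With the last slot taken by A, it remains to arrange the other 7 letters (FOOTBLL).
Those 7 letters have L appearing twice and O appearing twice, giving (7)!/(2!·2!) = 1260.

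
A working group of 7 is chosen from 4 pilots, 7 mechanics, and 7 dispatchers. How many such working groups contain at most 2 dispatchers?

13266

Split by how many dispatchers are chosen (0 through 2).
Sum: C(7,0)·C(11,7) + C(7,1)·C(11,6) + C(7,2)·C(11,5) = 330 + 3234 + 9702 = 13266.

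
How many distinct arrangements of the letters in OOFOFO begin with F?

5

With the first slot taken by F, it remains to arrange the other 5 letters (OOOFO).
Those 5 letters have O appearing 4 times, giving (5)!/(4!) = 5.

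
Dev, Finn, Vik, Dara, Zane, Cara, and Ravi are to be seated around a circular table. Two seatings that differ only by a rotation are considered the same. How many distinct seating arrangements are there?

Around a circle, 7 distinct people have 7!/7 = (6)! = 720 rotationally distinct seatings.

720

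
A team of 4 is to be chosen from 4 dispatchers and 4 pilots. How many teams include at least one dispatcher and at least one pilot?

With no constraint there are C(8,4) = 70 possible selections.
Subtract selections that omit an entire group: no dispatchers → C(4,4) = 1; no pilots → C(4,4) = 1.
Both groups omitted at once is impossible, so 70 − 2 = 68.

68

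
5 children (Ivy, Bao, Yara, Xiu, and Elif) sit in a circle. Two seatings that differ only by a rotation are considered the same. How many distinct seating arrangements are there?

Fix one person's seat to break rotational symmetry; the remaining 4 people can be arranged in (4)! = 24 ways.

24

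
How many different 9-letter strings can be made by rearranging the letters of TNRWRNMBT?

45360

The 9 letters of TNRWRNMBT have repeats: N appearing twice, R appearing twice, and T appearing twice.
So there are 9! / (2!·2!·2!) = 45360 distinguishable arrangements.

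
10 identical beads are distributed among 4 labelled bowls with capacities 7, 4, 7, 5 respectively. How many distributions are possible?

175

Without the upper bounds there are C(13,3) = 286 ways to split 10 among 4 bowls.
Subtract solutions that violate a single cap (substitute x_i' = x_i − (cap_i+1)): x_1 ≥ 8 gives C(5,3) = 10; x_2 ≥ 5 gives C(8,3) = 56; x_3 ≥ 8 gives C(5,3) = 10; x_4 ≥ 6 gives C(7,3) = 35. Together 111.
No two caps can be exceeded simultaneously, so the pair terms are all 0.
By inclusion–exclusion the count is 286 − 111 + 0 = 175.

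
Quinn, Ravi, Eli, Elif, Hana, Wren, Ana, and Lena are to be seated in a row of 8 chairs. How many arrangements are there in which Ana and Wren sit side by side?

Glue Ana and Wren into one block (2 internal orders), leaving 7 units to arrange in a row.
That gives 2 × 7! = 2 × 5040 = 10080.

10080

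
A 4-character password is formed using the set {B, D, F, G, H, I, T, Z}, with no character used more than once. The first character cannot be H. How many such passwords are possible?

1470

The first character has 8−1 = 7 choices (anything except H).
The remaining 3 characters are filled from the other 7 symbols without repetition: 7 × 6 × 5 = 210.
Total: 7 × 210 = 1470.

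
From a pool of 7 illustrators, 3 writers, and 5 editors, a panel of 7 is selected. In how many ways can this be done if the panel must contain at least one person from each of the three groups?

5516

Total 7-person selections from all 15: C(15,7) = 6435.
Subtract selections that omit an entire group: no illustrators → C(8,7) = 8; no writers → C(12,7) = 792; no editors → C(10,7) = 120.
Add back selections omitting two groups (i.e. drawn from a single group): C(7,7) + C(3,7) + C(5,7) = 1.
By inclusion–exclusion: 6435 − 920 + 1 = 5516.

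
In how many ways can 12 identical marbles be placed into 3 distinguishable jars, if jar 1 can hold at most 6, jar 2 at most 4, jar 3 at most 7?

20

Ignoring the caps, the number of non-negative solutions to x_1+…+x_3 = 12 is C(14,2) = 91.
Subtract solutions that violate a single cap (substitute x_i' = x_i − (cap_i+1)): x_1 ≥ 7 gives C(7,2) = 21; x_2 ≥ 5 gives C(9,2) = 36; x_3 ≥ 8 gives C(6,2) = 15. Together 72.
Add back pairs where two caps are both exceeded: 1 + 0 + 0 = 1.
By inclusion–exclusion the count is 91 − 72 + 1 = 20.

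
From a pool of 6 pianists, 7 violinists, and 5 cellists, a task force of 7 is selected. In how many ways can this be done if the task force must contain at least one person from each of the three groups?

Unrestricted: C(18,7) = 31824 ways to pick any 7 of the 18.
Selections missing a whole group: no pianists → C(12,7) = 792; no violinists → C(11,7) = 330; no cellists → C(13,7) = 1716.
Add back selections omitting two groups (i.e. drawn from a single group): C(6,7) + C(7,7) + C(5,7) = 1.
By inclusion–exclusion: 31824 − 2838 + 1 = 28987.

28987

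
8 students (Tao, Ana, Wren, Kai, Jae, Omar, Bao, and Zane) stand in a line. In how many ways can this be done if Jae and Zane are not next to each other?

30240

Of the 8! = 40320 arrangements, those with Jae and Zane adjacent number 2 × 7! = 10080 (treat the pair as a block with 2 internal orders).
Complementary counting: 40320 − 10080 = 30240.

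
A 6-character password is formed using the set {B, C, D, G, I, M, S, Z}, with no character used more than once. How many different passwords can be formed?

With no repetition, fill the 6 characters in order: 8 choices, then 7, down to 3.
That product is 8 × 7 × 6 × 5 × 4 × 3 = 20160.

20160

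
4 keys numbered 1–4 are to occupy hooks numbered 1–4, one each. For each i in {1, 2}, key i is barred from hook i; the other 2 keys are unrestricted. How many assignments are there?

Let Aᵢ (for i ∈ {1, 2}) be the placements that put key i in its forbidden hook. Any j of these fix j positions, leaving (4−j)! ways to fill the rest, and there are C(2,j) ways to pick which j.
By inclusion–exclusion, the number of valid placements is Σ_{j=0}^{2} (−1)^j C(2,j)·(4−j)!.
Computing: 24 − 12 + 2 = 14.

14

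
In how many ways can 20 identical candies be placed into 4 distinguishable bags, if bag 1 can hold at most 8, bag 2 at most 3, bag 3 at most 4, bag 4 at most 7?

By stars and bars, unrestricted non-negative solutions to x_1+…+x_4 = 20 number C(20+3,3) = 1771.
Subtract solutions that violate a single cap (substitute x_i' = x_i − (cap_i+1)): x_1 ≥ 9 gives C(14,3) = 364; x_2 ≥ 4 gives C(19,3) = 969; x_3 ≥ 5 gives C(18,3) = 816; x_4 ≥ 8 gives C(15,3) = 455. Together 2604.
Add back pairs where two caps are both exceeded: 120 + 84 + 20 + 364 + 165 + 120 = 873.
Subtract triples: 10 + 0 + 0 + 20 = 30.
By inclusion–exclusion the count is 1771 − 2604 + 873 − 30 = 10.

10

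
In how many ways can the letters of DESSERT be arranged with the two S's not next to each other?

Total arrangements of DESSERT: 7!/(2!·2!) = 1260.
If the two S's are adjacent, glue them into one block, leaving 6 items to arrange: (6)!/(2!) = 360 ways.
Hence 1260 − 360 = 900.

900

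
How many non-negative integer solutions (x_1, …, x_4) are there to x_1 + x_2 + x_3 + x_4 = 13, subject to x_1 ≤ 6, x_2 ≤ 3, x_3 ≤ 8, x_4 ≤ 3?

79

By stars and bars, unrestricted non-negative solutions to x_1+…+x_4 = 13 number C(13+3,3) = 560.
Subtract solutions that violate a single cap (substitute x_i' = x_i − (cap_i+1)): x_1 ≥ 7 gives C(9,3) = 84; x_2 ≥ 4 gives C(12,3) = 220; x_3 ≥ 9 gives C(7,3) = 35; x_4 ≥ 4 gives C(12,3) = 220. Together 559.
Add back pairs where two caps are both exceeded: 10 + 0 + 10 + 1 + 56 + 1 = 78.
By inclusion–exclusion the count is 560 − 559 + 78 = 79.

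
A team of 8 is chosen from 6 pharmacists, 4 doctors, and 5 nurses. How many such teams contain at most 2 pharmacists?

Split by how many pharmacists are chosen (0 through 2).
Sum: C(6,0)·C(9,8) + C(6,1)·C(9,7) + C(6,2)·C(9,6) = 9 + 216 + 1260 = 1485.

1485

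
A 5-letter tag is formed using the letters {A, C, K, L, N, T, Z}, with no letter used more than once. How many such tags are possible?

2520

Choose and order 5 of the 7 symbols: the first letter has 7 options, the next 6, and so on down to 3.
That product is 7 × 6 × 5 × 4 × 3 = 2520.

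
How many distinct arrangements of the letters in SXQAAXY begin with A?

Fix A in the first position and arrange the remaining 6 letters.
Those 6 letters have X appearing twice, giving (6)!/(2!) = 360.

360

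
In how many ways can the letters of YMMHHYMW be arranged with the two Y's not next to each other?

Total arrangements of YMMHHYMW: 8!/(3!·2!·2!) = 1680.
Arrangements with the Y's together: treat YY as one letter, giving (7)!/(3!·2!) = 420.
Hence 1680 − 420 = 1260.

1260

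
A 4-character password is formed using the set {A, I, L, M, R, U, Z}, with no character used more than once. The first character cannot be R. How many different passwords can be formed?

720

The first character has 7−1 = 6 choices (anything except R).
The remaining 3 characters are filled from the other 6 symbols without repetition: 6 × 5 × 4 = 120.
Total: 6 × 120 = 720.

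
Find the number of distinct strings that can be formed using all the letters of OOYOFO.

OOYOFO has 6 letters with O appearing 4 times.
So there are 6! / (4!) = 30 distinguishable arrangements.

30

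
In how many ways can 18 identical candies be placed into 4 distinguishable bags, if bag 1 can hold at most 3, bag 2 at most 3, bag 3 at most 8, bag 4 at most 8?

33

Ignoring the caps, the number of non-negative solutions to x_1+…+x_4 = 18 is C(21,3) = 1330.
Subtract solutions that violate a single cap (substitute x_i' = x_i − (cap_i+1)): x_1 ≥ 4 gives C(17,3) = 680; x_2 ≥ 4 gives C(17,3) = 680; x_3 ≥ 9 gives C(12,3) = 220; x_4 ≥ 9 gives C(12,3) = 220. Together 1800.
Add back pairs where two caps are both exceeded: 286 + 56 + 56 + 56 + 56 + 1 = 511.
Subtract triples: 4 + 4 + 0 + 0 = 8.
By inclusion–exclusion the count is 1330 − 1800 + 511 − 8 = 33.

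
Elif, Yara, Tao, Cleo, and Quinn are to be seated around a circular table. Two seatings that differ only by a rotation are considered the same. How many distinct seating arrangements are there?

24

Fix one person's seat to break rotational symmetry; the remaining 4 people can be arranged in (4)! = 24 ways.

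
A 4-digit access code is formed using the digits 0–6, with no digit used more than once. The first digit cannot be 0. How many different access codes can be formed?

The first digit has 7−1 = 6 choices (anything except 0).
The remaining 3 digits are filled from the other 6 symbols without repetition: 6 × 5 × 4 = 120.
Total: 6 × 120 = 720.

720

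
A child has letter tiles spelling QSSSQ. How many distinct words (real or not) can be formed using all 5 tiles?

10

The 5 letters of QSSSQ have repeats: Q appearing twice and S appearing 3 times.
So there are 5! / (3!·2!) = 10 distinguishable arrangements.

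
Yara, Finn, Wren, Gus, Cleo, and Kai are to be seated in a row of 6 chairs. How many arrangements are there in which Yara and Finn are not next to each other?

Of the 6! = 720 arrangements, those with Yara and Finn adjacent number 2 × 5! = 240 (treat the pair as a block with 2 internal orders).
So 720 − 240 = 480 arrangements keep them apart.

480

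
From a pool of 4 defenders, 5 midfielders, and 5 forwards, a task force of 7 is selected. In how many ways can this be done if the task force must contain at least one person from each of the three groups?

3240

Unrestricted: C(14,7) = 3432 ways to pick any 7 of the 14.
Selections missing a whole group: no defenders → C(10,7) = 120; no midfielders → C(9,7) = 36; no forwards → C(9,7) = 36.
Add back selections omitting two groups (i.e. drawn from a single group): C(4,7) + C(5,7) + C(5,7) = 0.
By inclusion–exclusion: 3432 − 192 + 0 = 3240.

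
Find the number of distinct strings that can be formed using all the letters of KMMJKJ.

Letter multiplicities in KMMJKJ: J×2, K×2, M×2.
Dividing 6! = 720 by 2!·2!·2! = 8 for the repeated letters gives 90.

90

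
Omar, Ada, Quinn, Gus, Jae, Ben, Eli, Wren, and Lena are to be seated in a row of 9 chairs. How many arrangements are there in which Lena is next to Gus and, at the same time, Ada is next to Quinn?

Treat {Lena,Gus} as one block (2 orders) and {Ada,Quinn} as another (2 orders).
That leaves 7 units to arrange: 2 × 2 × 7! = 4 × 5040 = 20160.

20160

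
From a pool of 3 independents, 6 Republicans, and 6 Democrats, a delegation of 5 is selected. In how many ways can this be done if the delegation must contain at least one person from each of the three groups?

1971

Unrestricted: C(15,5) = 3003 ways to pick any 5 of the 15.
Subtract selections that omit an entire group: no independents → C(12,5) = 792; no Republicans → C(9,5) = 126; no Democrats → C(9,5) = 126.
Add back selections omitting two groups (i.e. drawn from a single group): C(3,5) + C(6,5) + C(6,5) = 12.
By inclusion–exclusion: 3003 − 1044 + 12 = 1971.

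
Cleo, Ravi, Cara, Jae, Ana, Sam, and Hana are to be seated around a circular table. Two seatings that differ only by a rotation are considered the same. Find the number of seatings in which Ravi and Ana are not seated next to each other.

Without the restriction there are (6)! = 720 seatings.
Seatings with Ravi beside Ana: treat them as a block with 2 internal orders, giving 2 × (5)! = 240.
Subtracting, 720 − 240 = 480.

480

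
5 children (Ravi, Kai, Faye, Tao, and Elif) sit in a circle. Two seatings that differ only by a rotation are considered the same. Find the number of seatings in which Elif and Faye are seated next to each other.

Treat {Elif, Faye} as one unit (2 internal orders) and seat the resulting 4 units around the table: (3)! circular arrangements.
So 2 × (3)! = 2 × 6 = 12.

12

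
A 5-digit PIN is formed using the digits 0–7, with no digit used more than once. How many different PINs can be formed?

6720

This is a permutation of 5 out of 8: P(8,5) = 8!/3!.
That product is 8 × 7 × 6 × 5 × 4 = 6720.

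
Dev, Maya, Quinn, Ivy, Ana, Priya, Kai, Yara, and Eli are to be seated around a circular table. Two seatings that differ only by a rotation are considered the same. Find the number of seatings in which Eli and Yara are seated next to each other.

Glue Eli and Yara into a block (2 internal orders). Seating 8 units around a circle gives (7)! arrangements.
So 2 × (7)! = 2 × 5040 = 10080.

10080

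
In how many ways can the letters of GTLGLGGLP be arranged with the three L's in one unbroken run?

Treat the 3 copies of L as a single block. The multiset to arrange is then {LLL, G, G, G, G, P, T}, 7 items in all.
That gives (7)!/(4!) = 210 arrangements.

210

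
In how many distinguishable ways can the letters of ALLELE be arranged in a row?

Letter multiplicities in ALLELE: A×1, E×2, L×3.
Dividing 6! = 720 by 3!·2! = 12 for the repeated letters gives 60.

60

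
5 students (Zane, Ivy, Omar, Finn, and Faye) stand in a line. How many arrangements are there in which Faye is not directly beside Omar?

72

Of the 5! = 120 arrangements, those with Faye and Omar adjacent number 2 × 4! = 48 (treat the pair as a block with 2 internal orders).
So 120 − 48 = 72 arrangements keep them apart.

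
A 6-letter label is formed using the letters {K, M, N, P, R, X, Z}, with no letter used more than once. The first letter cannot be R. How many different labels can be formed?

The first letter has 7−1 = 6 choices (anything except R).
The remaining 5 letters are filled from the other 6 symbols without repetition: 6 × 5 × 4 × 3 × 2 = 720.
Total: 6 × 720 = 4320.

4320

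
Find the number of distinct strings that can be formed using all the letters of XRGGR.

XRGGR has 5 letters with G appearing twice and R appearing twice.
Dividing 5! = 120 by 2!·2! = 4 for the repeated letters gives 30.

30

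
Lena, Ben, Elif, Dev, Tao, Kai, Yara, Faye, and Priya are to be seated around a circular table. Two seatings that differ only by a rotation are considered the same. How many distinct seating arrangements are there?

40320

Seat Lena anywhere (absorbing the rotational symmetry), then permute the other 8: (8)! = 40320.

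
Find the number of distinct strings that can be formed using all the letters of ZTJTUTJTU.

The 9 letters of ZTJTUTJTU have repeats: J appearing twice, T appearing 4 times, and U appearing twice.
The number of distinct arrangements is 9!/(4!·2!·2!) = 362880/96 = 3780.

3780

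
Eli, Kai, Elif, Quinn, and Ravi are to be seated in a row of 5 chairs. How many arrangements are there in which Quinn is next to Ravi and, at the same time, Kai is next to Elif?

24

Treat {Quinn,Ravi} as one block (2 orders) and {Kai,Elif} as another (2 orders).
That leaves 3 units to arrange: 2 × 2 × 3! = 4 × 6 = 24.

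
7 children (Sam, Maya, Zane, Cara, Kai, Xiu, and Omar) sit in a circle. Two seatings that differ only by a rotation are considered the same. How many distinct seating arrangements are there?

720

Around a circle, 7 distinct people have 7!/7 = (6)! = 720 rotationally distinct seatings.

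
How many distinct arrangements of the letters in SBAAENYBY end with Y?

Fix Y in the last position and arrange the remaining 8 letters.
Those 8 letters have A appearing twice and B appearing twice, giving (8)!/(2!·2!) = 10080.

10080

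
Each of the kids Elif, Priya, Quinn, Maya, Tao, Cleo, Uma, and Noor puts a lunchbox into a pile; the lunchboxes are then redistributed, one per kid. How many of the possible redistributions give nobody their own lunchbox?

14833

Count assignments avoiding every fixed point. For any j of the 8 kids fixed to their own lunchbox, the other 8−j can be arranged in (8−j)! ways.
By inclusion–exclusion this is Σ_{j=0}^{8} (−1)^j C(8,j)·(8−j)!.
Computing: 40320 − 40320 + 20160 − 6720 + 1680 − 336 + 56 − 8 + 1 = 14833.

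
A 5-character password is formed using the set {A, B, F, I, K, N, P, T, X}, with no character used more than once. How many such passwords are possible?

With no repetition, fill the 5 characters in order: 9 choices, then 8, down to 5.
That product is 9 × 8 × 7 × 6 × 5 = 15120.

15120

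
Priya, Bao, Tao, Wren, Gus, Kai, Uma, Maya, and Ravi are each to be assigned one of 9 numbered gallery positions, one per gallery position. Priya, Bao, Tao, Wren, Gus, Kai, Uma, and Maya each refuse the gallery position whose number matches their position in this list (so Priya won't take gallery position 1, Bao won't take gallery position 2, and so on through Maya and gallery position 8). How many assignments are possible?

Let Aᵢ (for 1 ≤ i ≤ 8) be the placements that put person i in their forbidden gallery position. Any j of these fix j positions, leaving (9−j)! ways to fill the rest, and there are C(8,j) ways to pick which j.
By inclusion–exclusion, the number of valid placements is Σ_{j=0}^{8} (−1)^j C(8,j)·(9−j)!.
Computing: 362880 − 322560 + 141120 − 40320 + 8400 − 1344 + 168 − 16 + 1 = 148329.

148329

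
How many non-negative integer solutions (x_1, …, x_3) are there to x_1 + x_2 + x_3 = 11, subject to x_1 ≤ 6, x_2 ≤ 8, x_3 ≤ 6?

By stars and bars, unrestricted non-negative solutions to x_1+…+x_3 = 11 number C(11+2,2) = 78.
Subtract solutions that violate a single cap (substitute x_i' = x_i − (cap_i+1)): x_1 ≥ 7 gives C(6,2) = 15; x_2 ≥ 9 gives C(4,2) = 6; x_3 ≥ 7 gives C(6,2) = 15. Together 36.
No two caps can be exceeded simultaneously, so the pair terms are all 0.
By inclusion–exclusion the count is 78 − 36 + 0 = 42.

42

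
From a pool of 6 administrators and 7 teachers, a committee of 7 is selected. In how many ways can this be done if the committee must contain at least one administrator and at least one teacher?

1715

Total 7-person selections from all 13: C(13,7) = 1716.
Subtract selections that omit an entire group: no administrators → C(7,7) = 1; no teachers → C(6,7) = 0.
Both groups omitted at once is impossible, so 1716 − 1 = 1715.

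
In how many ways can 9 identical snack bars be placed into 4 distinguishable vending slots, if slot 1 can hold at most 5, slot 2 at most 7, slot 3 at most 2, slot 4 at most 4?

82

Ignoring the caps, the number of non-negative solutions to x_1+…+x_4 = 9 is C(12,3) = 220.
Subtract solutions that violate a single cap (substitute x_i' = x_i − (cap_i+1)): x_1 ≥ 6 gives C(6,3) = 20; x_2 ≥ 8 gives C(4,3) = 4; x_3 ≥ 3 gives C(9,3) = 84; x_4 ≥ 5 gives C(7,3) = 35. Together 143.
Add back pairs where two caps are both exceeded: 0 + 1 + 0 + 0 + 0 + 4 = 5.
By inclusion–exclusion the count is 220 − 143 + 5 = 82.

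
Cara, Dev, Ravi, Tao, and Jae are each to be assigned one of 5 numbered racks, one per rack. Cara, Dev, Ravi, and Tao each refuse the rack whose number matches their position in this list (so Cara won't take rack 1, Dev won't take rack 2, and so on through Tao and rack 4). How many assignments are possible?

Let Aᵢ (for 1 ≤ i ≤ 4) be the placements that put person i in their forbidden rack. Any j of these fix j positions, leaving (5−j)! ways to fill the rest, and there are C(4,j) ways to pick which j.
By inclusion–exclusion, the number of valid placements is Σ_{j=0}^{4} (−1)^j C(4,j)·(5−j)!.
Computing: 120 − 96 + 36 − 8 + 1 = 53.

53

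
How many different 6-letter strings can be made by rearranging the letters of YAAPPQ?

180

Letter multiplicities in YAAPPQ: A×2, P×2, Q×1, Y×1.
Dividing 6! = 720 by 2!·2! = 4 for the repeated letters gives 180.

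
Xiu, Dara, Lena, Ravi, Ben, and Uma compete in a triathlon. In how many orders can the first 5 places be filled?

720

There are 6 choices for 1st place, 5 for 2nd, and so on down to 2 for position 5.
That gives 6 × 5 × 4 × 3 × 2 = 720.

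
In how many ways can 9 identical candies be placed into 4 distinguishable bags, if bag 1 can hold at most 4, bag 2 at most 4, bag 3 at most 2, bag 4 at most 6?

64

Ignoring the caps, the number of non-negative solutions to x_1+…+x_4 = 9 is C(12,3) = 220.
Subtract solutions that violate a single cap (substitute x_i' = x_i − (cap_i+1)): x_1 ≥ 5 gives C(7,3) = 35; x_2 ≥ 5 gives C(7,3) = 35; x_3 ≥ 3 gives C(9,3) = 84; x_4 ≥ 7 gives C(5,3) = 10. Together 164.
Add back pairs where two caps are both exceeded: 0 + 4 + 0 + 4 + 0 + 0 = 8.
By inclusion–exclusion the count is 220 − 164 + 8 = 64.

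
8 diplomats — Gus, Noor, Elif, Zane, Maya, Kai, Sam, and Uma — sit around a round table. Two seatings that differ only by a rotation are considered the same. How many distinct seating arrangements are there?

Around a circle, 8 distinct people have 8!/8 = (7)! = 5040 rotationally distinct seatings.

5040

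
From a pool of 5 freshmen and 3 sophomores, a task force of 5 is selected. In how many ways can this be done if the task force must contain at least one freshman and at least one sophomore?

With no constraint there are C(8,5) = 56 possible selections.
Selections missing a whole group: no freshmen → C(3,5) = 0; no sophomores → C(5,5) = 1.
Both groups omitted at once is impossible, so 56 − 1 = 55.

55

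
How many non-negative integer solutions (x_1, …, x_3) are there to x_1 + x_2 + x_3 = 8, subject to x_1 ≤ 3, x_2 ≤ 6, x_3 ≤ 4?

17

Without the upper bounds there are C(10,2) = 45 ways to split 8 among 3 variables.
Subtract solutions that violate a single cap (substitute x_i' = x_i − (cap_i+1)): x_1 ≥ 4 gives C(6,2) = 15; x_2 ≥ 7 gives C(3,2) = 3; x_3 ≥ 5 gives C(5,2) = 10. Together 28.
No two caps can be exceeded simultaneously, so the pair terms are all 0.
By inclusion–exclusion the count is 45 − 28 + 0 = 17.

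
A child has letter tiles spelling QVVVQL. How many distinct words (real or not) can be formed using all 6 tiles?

QVVVQL has 6 letters with Q appearing twice and V appearing 3 times.
Dividing 6! = 720 by 3!·2! = 12 for the repeated letters gives 60.

60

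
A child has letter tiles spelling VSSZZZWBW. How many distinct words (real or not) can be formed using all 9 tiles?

15120

VSSZZZWBW has 9 letters with S appearing twice, W appearing twice, and Z appearing 3 times.
The number of distinct arrangements is 9!/(3!·2!·2!) = 362880/24 = 15120.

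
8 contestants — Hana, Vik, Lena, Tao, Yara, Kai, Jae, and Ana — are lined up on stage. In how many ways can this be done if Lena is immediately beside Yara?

10080

Treat {Lena, Yara} as a single unit. There are 7 units to order, and the pair itself can be ordered 2 ways.
That gives 2 × 7! = 2 × 5040 = 10080.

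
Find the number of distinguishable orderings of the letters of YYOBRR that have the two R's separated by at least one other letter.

120

Total arrangements of YYOBRR: 6!/(2!·2!) = 180.
If the two R's are adjacent, glue them into one block, leaving 5 items to arrange: (5)!/(2!) = 60 ways.
Hence 180 − 60 = 120.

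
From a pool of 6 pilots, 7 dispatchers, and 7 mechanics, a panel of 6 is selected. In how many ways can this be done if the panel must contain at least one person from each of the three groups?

32340

Total 6-person selections from all 20: C(20,6) = 38760.
Selections missing a whole group: no pilots → C(14,6) = 3003; no dispatchers → C(13,6) = 1716; no mechanics → C(13,6) = 1716.
Add back selections omitting two groups (i.e. drawn from a single group): C(6,6) + C(7,6) + C(7,6) = 15.
By inclusion–exclusion: 38760 − 6435 + 15 = 32340.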